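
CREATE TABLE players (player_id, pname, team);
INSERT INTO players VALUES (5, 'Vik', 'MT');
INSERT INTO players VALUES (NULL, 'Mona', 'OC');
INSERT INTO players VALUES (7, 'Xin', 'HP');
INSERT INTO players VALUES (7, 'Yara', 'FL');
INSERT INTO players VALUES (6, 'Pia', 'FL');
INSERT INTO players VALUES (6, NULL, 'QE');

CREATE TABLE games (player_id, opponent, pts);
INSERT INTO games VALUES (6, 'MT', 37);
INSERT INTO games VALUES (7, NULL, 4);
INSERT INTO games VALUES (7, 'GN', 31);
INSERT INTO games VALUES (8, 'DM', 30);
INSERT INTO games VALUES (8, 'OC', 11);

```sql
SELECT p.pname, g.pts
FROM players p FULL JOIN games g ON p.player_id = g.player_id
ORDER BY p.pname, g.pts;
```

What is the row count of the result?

10

FULL OUTER JOIN keeps every row from both sides; unmatched rows get NULL for the other side's columns.
Matching on p.player_id = g.player_id. A NULL in a compared column never satisfies the condition.
- p[0] player_id=5 → no match; kept with NULLs on the g side.
- p[1] player_id=NULL → no match; kept with NULLs on the g side.
- p[2] player_id=7 → 2 match(es) in g → 2 row(s).
- p[3] player_id=7 → 2 match(es) in g → 2 row(s).
- p[4] player_id=6 → 1 match(es) in g → 1 row(s).
- p[5] player_id=6 → 1 match(es) in g → 1 row(s).
- 2 row(s) from g found no p partner → padded with NULL.
Total: 6 matched + 4 padded = 10 rows.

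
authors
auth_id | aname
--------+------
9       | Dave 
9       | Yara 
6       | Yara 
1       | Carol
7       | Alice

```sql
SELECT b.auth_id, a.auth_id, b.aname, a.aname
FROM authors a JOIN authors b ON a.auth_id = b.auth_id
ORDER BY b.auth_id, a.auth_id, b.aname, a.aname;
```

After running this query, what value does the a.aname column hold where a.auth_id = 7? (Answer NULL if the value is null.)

INNER JOIN keeps only pairs where the ON condition holds.
Matching on a.auth_id = b.auth_id.
Matched pairs: 7.

Alice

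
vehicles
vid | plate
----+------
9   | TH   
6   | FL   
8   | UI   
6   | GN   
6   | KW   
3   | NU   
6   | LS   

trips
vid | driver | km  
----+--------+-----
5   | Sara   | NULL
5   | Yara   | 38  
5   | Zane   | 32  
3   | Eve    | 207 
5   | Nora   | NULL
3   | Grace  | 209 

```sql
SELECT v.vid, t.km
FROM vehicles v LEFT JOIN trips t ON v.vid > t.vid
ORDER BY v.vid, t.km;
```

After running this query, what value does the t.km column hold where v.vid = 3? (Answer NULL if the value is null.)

NULL

LEFT JOIN keeps every row from `vehicles`; unmatched rows get NULL for `trips`'s columns.
Matching on v.vid > t.vid.
- v[0] vid=9 → 6 match(es) in t → 6 row(s).
- v[1] vid=6 → 6 match(es) in t → 6 row(s).
- v[2] vid=8 → 6 match(es) in t → 6 row(s).
- v[3] vid=6 → 6 match(es) in t → 6 row(s).
- v[4] vid=6 → 6 match(es) in t → 6 row(s).
- v[5] vid=3 → no match; kept with NULLs on the t side.
- v[6] vid=6 → 6 match(es) in t → 6 row(s).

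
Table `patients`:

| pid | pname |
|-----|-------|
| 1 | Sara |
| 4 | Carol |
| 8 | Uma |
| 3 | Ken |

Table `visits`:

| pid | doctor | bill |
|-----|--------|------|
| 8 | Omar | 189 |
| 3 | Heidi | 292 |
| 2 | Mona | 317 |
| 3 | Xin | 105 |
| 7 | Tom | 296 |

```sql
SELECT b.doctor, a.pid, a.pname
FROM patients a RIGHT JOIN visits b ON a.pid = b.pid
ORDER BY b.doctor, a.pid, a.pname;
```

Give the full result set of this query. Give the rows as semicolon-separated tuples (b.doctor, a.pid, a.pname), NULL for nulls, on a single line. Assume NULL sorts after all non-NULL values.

(Heidi, 3, Ken); (Mona, NULL, NULL); (Omar, 8, Uma); (Tom, NULL, NULL); (Xin, 3, Ken)

RIGHT JOIN keeps every row from `visits`; unmatched rows get NULL for `patients`'s columns.
Matching on a.pid = b.pid.
- a[0] pid=1 → no match.
- a[1] pid=4 → no match.
- a[2] pid=8 → 1 match(es) in b → 1 row(s).
- a[3] pid=3 → 2 match(es) in b → 2 row(s).
- 2 b row(s) had no a match → kept, a columns NULL.
After projecting and ordering:
b.doctor | a.pid | a.pname
Heidi | 3 | Ken
Mona | NULL | NULL
Omar | 8 | Uma
Tom | NULL | NULL
Xin | 3 | Ken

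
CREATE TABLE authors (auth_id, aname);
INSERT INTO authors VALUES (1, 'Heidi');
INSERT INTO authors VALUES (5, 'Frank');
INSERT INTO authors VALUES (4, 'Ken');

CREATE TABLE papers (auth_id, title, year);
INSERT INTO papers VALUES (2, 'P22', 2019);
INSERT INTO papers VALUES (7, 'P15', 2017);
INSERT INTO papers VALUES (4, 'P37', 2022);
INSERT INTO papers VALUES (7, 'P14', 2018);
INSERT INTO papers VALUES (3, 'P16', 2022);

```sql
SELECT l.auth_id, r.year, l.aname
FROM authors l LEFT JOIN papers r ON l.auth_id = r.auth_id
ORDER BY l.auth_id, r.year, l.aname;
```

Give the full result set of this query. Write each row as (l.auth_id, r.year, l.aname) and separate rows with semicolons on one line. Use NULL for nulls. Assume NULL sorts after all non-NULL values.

LEFT JOIN keeps every row from `authors`; unmatched rows get NULL for `papers`'s columns.
Matching on l.auth_id = r.auth_id.
- l row (auth_id=1): no match → kept, r columns NULL.
- l row (auth_id=5): no match → kept, r columns NULL.
- l row (auth_id=4): matches 1 r row(s) → 1 output row(s).
After projecting and ordering:
l.auth_id | r.year | l.aname
1 | NULL | Heidi
4 | 2022 | Ken
5 | NULL | Frank

(1, NULL, Heidi); (4, 2022, Ken); (5, NULL, Frank)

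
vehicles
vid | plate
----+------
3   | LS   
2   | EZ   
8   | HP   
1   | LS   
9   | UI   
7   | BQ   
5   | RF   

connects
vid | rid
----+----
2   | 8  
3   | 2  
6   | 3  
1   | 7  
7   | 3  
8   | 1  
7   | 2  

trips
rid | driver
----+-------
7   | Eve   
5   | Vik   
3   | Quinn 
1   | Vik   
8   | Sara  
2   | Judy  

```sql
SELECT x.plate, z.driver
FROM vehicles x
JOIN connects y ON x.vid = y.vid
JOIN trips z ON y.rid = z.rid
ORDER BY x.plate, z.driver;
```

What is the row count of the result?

Joins associate left-to-right: vehicles INNER JOIN connects on vid gives 6 intermediate row(s).
Then INNER JOIN `trips z` on rid: keep only rows whose y.rid appears in z.
Result: 6 row(s).

6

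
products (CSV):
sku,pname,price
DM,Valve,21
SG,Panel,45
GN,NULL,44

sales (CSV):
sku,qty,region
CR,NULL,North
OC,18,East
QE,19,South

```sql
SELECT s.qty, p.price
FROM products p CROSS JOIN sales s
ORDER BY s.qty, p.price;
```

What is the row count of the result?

9

CROSS JOIN pairs every row of `products` with every row of `sales`: 3 × 3 = 9 rows.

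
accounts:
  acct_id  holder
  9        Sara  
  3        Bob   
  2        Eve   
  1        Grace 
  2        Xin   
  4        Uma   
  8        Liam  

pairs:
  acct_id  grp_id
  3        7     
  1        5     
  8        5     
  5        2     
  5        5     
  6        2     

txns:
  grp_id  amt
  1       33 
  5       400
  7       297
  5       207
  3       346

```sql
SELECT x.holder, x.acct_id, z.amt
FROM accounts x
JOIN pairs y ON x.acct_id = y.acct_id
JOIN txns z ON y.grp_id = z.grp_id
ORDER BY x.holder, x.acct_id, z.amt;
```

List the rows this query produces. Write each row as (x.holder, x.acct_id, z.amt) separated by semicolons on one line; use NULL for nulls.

(Bob, 3, 297); (Grace, 1, 207); (Grace, 1, 400); (Liam, 8, 207); (Liam, 8, 400)

Joins associate left-to-right: accounts INNER JOIN pairs on acct_id gives 3 intermediate row(s).
Then INNER JOIN `txns z` on grp_id: keep only rows whose y.grp_id appears in z.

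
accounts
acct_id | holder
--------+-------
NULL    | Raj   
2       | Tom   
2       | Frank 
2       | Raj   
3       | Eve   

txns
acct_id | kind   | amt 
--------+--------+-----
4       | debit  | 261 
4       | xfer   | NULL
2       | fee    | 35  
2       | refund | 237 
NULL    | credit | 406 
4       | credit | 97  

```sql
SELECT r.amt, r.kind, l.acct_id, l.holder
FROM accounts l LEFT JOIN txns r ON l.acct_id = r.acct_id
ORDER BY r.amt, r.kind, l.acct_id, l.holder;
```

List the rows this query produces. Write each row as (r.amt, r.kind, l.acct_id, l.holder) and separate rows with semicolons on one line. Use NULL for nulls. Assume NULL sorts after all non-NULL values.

(35, fee, 2, Frank); (35, fee, 2, Raj); (35, fee, 2, Tom); (237, refund, 2, Frank); (237, refund, 2, Raj); (237, refund, 2, Tom); (NULL, NULL, 3, Eve); (NULL, NULL, NULL, Raj)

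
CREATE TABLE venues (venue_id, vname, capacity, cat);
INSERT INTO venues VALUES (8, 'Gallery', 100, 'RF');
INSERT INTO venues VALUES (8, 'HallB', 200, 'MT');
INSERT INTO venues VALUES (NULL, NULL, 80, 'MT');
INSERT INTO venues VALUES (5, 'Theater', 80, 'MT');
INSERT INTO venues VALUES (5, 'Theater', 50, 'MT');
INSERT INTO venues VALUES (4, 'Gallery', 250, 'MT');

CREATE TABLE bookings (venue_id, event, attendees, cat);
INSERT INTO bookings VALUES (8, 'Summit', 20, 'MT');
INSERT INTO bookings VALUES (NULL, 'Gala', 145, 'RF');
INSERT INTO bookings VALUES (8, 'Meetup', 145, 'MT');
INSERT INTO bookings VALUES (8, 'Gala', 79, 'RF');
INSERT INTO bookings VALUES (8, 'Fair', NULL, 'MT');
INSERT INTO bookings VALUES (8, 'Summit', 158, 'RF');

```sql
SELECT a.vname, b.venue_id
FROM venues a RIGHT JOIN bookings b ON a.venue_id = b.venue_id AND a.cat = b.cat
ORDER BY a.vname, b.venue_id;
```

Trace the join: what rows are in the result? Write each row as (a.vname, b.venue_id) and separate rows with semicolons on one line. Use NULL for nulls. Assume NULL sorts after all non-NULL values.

(Gallery, 8); (Gallery, 8); (HallB, 8); (HallB, 8); (HallB, 8); (NULL, NULL)

RIGHT JOIN keeps every row from `bookings`; unmatched rows get NULL for `venues`'s columns.
Matching on a.venue_id = b.venue_id AND a.cat = b.cat. A NULL in a compared column never satisfies the condition.
- a row (venue_id=8, cat=RF): matches 2 b row(s) → 2 output row(s).
- a row (venue_id=8, cat=MT): matches 3 b row(s) → 3 output row(s).
- a row (venue_id=NULL, cat=MT): no match.
- a row (venue_id=5, cat=MT): no match.
- a row (venue_id=5, cat=MT): no match.
- a row (venue_id=4, cat=MT): no match.
- 1 row(s) from b found no a partner → padded with NULL.
After projecting and ordering:
a.vname | b.venue_id
Gallery | 8
Gallery | 8
HallB | 8
HallB | 8
HallB | 8
NULL | NULL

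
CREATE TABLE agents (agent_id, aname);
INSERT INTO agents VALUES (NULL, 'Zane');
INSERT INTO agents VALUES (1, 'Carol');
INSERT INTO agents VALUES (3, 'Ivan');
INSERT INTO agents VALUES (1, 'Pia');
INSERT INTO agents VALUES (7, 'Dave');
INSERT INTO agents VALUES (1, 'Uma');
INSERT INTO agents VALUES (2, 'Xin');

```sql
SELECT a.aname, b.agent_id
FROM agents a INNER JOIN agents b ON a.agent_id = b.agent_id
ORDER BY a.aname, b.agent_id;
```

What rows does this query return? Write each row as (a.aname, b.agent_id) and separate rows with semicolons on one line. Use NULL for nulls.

(Carol, 1); (Carol, 1); (Carol, 1); (Dave, 7); (Ivan, 3); (Pia, 1); (Pia, 1); (Pia, 1); (Uma, 1); (Uma, 1); (Uma, 1); (Xin, 2)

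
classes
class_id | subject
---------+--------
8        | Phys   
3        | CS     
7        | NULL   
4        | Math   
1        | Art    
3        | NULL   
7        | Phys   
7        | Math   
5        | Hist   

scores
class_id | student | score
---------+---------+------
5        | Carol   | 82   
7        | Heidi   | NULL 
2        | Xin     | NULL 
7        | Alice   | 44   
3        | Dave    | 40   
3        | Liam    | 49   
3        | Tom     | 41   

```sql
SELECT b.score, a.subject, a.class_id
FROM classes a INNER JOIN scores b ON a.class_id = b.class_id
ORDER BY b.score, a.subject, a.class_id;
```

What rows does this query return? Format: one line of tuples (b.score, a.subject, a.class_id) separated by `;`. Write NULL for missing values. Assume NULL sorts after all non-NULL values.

(40, CS, 3); (40, NULL, 3); (41, CS, 3); (41, NULL, 3); (44, Math, 7); (44, Phys, 7); (44, NULL, 7); (49, CS, 3); (49, NULL, 3); (82, Hist, 5); (NULL, Math, 7); (NULL, Phys, 7); (NULL, NULL, 7)

INNER JOIN keeps only pairs where the ON condition holds.
Matching on a.class_id = b.class_id.
- class_id=8: no matching b row, dropped.
- class_id=3: 3 matching b row(s), so 3 row(s) emitted.
- class_id=7: 2 matching b row(s), so 2 row(s) emitted.
- class_id=4: no matching b row, dropped.
- class_id=1: no matching b row, dropped.
- class_id=3: 3 matching b row(s), so 3 row(s) emitted.
- class_id=7: 2 matching b row(s), so 2 row(s) emitted.
- class_id=7: 2 matching b row(s), so 2 row(s) emitted.
- class_id=5: 1 matching b row(s), so 1 row(s) emitted.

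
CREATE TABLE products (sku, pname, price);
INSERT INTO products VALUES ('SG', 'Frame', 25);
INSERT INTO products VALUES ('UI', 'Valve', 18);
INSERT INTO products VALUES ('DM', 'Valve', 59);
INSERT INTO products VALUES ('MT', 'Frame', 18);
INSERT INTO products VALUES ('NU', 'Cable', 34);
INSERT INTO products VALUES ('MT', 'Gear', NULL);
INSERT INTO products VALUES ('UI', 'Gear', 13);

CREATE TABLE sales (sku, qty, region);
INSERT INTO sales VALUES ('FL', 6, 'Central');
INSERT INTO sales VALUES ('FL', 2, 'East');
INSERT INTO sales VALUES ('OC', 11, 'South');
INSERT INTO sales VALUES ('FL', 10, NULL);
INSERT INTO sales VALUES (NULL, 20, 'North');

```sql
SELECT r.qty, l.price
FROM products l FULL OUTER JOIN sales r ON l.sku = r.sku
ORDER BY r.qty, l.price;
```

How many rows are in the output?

12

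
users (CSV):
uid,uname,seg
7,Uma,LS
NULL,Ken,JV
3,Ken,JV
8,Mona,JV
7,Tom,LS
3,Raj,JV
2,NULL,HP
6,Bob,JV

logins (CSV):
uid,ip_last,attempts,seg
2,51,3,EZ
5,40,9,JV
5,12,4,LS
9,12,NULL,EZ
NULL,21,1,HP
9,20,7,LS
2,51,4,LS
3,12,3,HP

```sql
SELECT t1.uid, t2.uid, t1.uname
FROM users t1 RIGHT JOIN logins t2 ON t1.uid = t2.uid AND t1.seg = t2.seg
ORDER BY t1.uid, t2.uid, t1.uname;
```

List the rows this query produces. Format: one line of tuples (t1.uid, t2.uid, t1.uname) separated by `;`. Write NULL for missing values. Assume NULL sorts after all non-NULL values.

(NULL, 2, NULL); (NULL, 2, NULL); (NULL, 3, NULL); (NULL, 5, NULL); (NULL, 5, NULL); (NULL, 9, NULL); (NULL, 9, NULL); (NULL, NULL, NULL)

RIGHT JOIN keeps every row from `logins`; unmatched rows get NULL for `users`'s columns.
Matching on t1.uid = t2.uid AND t1.seg = t2.seg. A NULL in a compared column never satisfies the condition.
Matched pairs: 0; unmatched t2 rows kept: 8.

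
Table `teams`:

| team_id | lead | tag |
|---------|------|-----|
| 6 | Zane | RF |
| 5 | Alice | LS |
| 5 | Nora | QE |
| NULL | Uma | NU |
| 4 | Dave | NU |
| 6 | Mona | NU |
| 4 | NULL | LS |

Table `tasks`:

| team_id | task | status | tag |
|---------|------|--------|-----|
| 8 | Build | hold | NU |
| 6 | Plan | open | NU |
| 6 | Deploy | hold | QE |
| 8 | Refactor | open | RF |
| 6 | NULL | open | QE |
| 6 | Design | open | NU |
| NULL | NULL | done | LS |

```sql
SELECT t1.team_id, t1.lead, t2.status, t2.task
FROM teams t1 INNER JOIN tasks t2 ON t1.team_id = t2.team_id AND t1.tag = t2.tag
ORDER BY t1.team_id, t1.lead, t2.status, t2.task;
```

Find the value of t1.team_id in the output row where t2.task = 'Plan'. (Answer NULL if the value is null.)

INNER JOIN keeps only pairs where the ON condition holds.
Matching on t1.team_id = t2.team_id AND t1.tag = t2.tag. A NULL in a compared column never satisfies the condition.
- t1[0] team_id=6, tag=RF → no match; dropped.
- t1[1] team_id=5, tag=LS → no match; dropped.
- t1[2] team_id=5, tag=QE → no match; dropped.
- t1[3] team_id=NULL, tag=NU → no match; dropped.
- t1[4] team_id=4, tag=NU → no match; dropped.
- t1[5] team_id=6, tag=NU → 2 match(es) in t2 → 2 row(s).
- t1[6] team_id=4, tag=LS → no match; dropped.

6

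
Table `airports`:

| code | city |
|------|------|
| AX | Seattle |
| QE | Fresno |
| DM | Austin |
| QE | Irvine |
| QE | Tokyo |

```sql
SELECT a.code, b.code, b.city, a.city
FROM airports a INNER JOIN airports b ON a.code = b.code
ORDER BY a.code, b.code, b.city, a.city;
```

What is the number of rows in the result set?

INNER JOIN keeps only pairs where the ON condition holds.
Matching on a.code = b.code.
Matched pairs: 11.
Total: 11 rows.

11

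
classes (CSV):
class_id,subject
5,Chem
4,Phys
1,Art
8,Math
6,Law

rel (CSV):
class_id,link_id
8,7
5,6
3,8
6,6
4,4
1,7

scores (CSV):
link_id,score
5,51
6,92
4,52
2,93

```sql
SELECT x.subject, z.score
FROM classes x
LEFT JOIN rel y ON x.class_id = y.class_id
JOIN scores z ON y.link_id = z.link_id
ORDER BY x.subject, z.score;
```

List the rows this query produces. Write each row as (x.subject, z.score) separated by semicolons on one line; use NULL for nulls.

(Chem, 92); (Law, 92); (Phys, 52)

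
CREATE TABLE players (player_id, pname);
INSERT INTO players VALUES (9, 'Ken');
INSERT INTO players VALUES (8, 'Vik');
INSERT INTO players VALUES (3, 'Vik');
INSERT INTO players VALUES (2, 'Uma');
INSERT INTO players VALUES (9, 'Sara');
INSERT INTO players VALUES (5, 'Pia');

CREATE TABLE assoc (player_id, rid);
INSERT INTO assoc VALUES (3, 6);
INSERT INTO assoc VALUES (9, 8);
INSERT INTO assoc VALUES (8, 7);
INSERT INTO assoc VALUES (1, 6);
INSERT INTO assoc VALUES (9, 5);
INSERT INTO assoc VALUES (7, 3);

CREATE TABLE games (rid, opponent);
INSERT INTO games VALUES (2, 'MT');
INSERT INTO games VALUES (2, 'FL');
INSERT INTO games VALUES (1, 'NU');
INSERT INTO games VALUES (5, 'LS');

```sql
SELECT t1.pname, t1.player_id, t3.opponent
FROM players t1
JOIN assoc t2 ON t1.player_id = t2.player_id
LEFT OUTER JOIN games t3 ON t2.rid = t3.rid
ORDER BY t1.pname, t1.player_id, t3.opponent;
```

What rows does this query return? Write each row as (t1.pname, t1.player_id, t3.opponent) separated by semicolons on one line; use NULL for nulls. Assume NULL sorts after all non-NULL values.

(Ken, 9, LS); (Ken, 9, NULL); (Sara, 9, LS); (Sara, 9, NULL); (Vik, 3, NULL); (Vik, 8, NULL)

Joins associate left-to-right: players INNER JOIN assoc on player_id gives 6 intermediate row(s).
Then LEFT JOIN `games t3` on rid: each of those 6 rows is kept; rows whose t2.rid has no match in t3 get NULL for t3's columns.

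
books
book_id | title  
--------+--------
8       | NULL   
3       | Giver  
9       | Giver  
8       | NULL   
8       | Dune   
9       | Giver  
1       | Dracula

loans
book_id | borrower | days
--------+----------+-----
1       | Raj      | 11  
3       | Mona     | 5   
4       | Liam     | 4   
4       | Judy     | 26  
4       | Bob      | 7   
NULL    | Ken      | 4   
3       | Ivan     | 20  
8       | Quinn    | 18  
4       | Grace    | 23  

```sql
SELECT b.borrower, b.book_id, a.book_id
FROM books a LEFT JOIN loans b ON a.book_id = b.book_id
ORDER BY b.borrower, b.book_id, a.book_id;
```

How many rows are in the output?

LEFT JOIN keeps every row from `books`; unmatched rows get NULL for `loans`'s columns.
Matching on a.book_id = b.book_id. A NULL in a compared column never satisfies the condition.
- a[0] book_id=8 → 1 match(es) in b → 1 row(s).
- a[1] book_id=3 → 2 match(es) in b → 2 row(s).
- a[2] book_id=9 → no match; kept with NULLs on the b side.
- a[3] book_id=8 → 1 match(es) in b → 1 row(s).
- a[4] book_id=8 → 1 match(es) in b → 1 row(s).
- a[5] book_id=9 → no match; kept with NULLs on the b side.
- a[6] book_id=1 → 1 match(es) in b → 1 row(s).
Total: 6 matched + 2 padded = 8 rows.

8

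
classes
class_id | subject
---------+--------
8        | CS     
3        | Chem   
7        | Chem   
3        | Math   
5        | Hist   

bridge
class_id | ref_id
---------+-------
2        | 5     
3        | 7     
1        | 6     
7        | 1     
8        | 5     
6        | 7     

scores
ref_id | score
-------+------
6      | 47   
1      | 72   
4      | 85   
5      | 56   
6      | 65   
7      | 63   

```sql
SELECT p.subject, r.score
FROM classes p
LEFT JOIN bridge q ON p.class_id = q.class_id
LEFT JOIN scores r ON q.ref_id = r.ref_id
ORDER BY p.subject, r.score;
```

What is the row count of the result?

Evaluate left to right. First `classes p LEFT JOIN bridge q` on class_id: 5 row(s).
Then LEFT JOIN `scores r` on ref_id: each of those 5 rows is kept; rows whose q.ref_id has no match in r get NULL for r's columns.
Result: 5 row(s).

5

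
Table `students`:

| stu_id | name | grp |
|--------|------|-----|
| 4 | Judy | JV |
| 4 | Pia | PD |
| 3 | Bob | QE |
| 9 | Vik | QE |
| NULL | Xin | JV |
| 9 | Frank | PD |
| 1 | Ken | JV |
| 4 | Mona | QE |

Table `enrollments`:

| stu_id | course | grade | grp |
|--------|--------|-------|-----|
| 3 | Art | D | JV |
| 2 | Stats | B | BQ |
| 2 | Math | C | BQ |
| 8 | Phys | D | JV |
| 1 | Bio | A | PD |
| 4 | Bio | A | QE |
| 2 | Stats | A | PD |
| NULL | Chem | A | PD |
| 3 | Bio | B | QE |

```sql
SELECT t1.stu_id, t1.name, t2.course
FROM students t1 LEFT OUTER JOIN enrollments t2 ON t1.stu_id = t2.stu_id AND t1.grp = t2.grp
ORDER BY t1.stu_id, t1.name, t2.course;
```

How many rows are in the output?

8

LEFT JOIN keeps every row from `students`; unmatched rows get NULL for `enrollments`'s columns.
Matching on t1.stu_id = t2.stu_id AND t1.grp = t2.grp. A NULL in a compared column never satisfies the condition.
- t1[0] stu_id=4, grp=JV → no match; kept with NULLs on the t2 side.
- t1[1] stu_id=4, grp=PD → no match; kept with NULLs on the t2 side.
- t1[2] stu_id=3, grp=QE → 1 match(es) in t2 → 1 row(s).
- t1[3] stu_id=9, grp=QE → no match; kept with NULLs on the t2 side.
- t1[4] stu_id=NULL, grp=JV → no match; kept with NULLs on the t2 side.
- t1[5] stu_id=9, grp=PD → no match; kept with NULLs on the t2 side.
- t1[6] stu_id=1, grp=JV → no match; kept with NULLs on the t2 side.
- t1[7] stu_id=4, grp=QE → 1 match(es) in t2 → 1 row(s).
Total: 2 matched + 6 padded = 8 rows.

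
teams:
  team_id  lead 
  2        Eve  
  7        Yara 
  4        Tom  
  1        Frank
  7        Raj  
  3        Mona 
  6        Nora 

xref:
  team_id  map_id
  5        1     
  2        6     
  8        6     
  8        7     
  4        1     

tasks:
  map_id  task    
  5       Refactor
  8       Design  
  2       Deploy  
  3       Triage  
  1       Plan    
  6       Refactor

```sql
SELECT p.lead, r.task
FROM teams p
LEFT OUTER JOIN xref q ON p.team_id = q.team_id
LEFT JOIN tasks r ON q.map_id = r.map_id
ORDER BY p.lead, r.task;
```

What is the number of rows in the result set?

7

Joins associate left-to-right: teams LEFT JOIN xref on team_id gives 7 intermediate row(s).
Then LEFT JOIN `tasks r` on map_id: each of those 7 rows is kept; rows whose q.map_id has no match in r get NULL for r's columns.
Result: 7 row(s).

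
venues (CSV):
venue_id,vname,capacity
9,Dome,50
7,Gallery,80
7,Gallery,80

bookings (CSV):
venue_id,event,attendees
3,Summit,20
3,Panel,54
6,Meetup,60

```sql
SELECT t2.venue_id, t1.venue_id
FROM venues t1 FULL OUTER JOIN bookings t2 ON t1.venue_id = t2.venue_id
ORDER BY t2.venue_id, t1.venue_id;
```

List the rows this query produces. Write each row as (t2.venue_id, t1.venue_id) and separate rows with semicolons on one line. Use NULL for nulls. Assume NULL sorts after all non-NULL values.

FULL OUTER JOIN keeps every row from both sides; unmatched rows get NULL for the other side's columns.
Matching on t1.venue_id = t2.venue_id.
Matched pairs: 0; unmatched t1 rows kept: 3; unmatched t2 rows kept: 3.

(3, NULL); (3, NULL); (6, NULL); (NULL, 7); (NULL, 7); (NULL, 9)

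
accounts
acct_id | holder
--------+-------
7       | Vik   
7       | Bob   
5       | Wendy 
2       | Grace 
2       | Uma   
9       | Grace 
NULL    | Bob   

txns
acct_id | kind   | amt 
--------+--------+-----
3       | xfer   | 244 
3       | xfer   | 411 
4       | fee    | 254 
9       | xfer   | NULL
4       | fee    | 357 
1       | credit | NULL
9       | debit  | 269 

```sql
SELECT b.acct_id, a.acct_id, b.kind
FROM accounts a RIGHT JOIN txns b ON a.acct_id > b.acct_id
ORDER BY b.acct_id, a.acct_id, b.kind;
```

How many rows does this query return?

24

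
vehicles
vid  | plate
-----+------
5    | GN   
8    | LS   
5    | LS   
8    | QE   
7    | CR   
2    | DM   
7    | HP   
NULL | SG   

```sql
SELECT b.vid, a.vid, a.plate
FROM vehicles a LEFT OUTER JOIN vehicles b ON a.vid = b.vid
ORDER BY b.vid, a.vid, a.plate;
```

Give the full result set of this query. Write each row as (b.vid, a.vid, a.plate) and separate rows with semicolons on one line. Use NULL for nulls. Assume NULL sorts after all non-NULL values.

(2, 2, DM); (5, 5, GN); (5, 5, GN); (5, 5, LS); (5, 5, LS); (7, 7, CR); (7, 7, CR); (7, 7, HP); (7, 7, HP); (8, 8, LS); (8, 8, LS); (8, 8, QE); (8, 8, QE); (NULL, NULL, SG)

LEFT JOIN keeps every row from `vehicles a`; unmatched rows get NULL for `vehicles b`'s columns.
Matching on a.vid = b.vid. A NULL in a compared column never satisfies the condition.
- a (vid=5) pairs with 2 row(s) of b.
- a (vid=8) pairs with 2 row(s) of b.
- a (vid=5) pairs with 2 row(s) of b.
- a (vid=8) pairs with 2 row(s) of b.
- a (vid=7) pairs with 2 row(s) of b.
- a (vid=2) pairs with 1 row(s) of b.
- a (vid=7) pairs with 2 row(s) of b.
- a (vid=NULL) has no partner → padded with NULL.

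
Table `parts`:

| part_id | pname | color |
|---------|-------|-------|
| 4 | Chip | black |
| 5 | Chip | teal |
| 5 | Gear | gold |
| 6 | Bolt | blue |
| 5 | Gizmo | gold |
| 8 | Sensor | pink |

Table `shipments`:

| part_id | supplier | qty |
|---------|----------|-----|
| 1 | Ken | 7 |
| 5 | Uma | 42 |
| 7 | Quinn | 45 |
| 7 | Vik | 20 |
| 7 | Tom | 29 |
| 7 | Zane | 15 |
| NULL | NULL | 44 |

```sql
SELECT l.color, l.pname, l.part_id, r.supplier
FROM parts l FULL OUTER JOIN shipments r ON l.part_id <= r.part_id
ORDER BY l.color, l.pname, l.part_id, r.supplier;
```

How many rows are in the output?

27

FULL OUTER JOIN keeps every row from both sides; unmatched rows get NULL for the other side's columns.
Matching on l.part_id <= r.part_id. A NULL in a compared column never satisfies the condition.
- l row (part_id=4): matches 5 r row(s) → 5 output row(s).
- l row (part_id=5): matches 5 r row(s) → 5 output row(s).
- l row (part_id=5): matches 5 r row(s) → 5 output row(s).
- l row (part_id=6): matches 4 r row(s) → 4 output row(s).
- l row (part_id=5): matches 5 r row(s) → 5 output row(s).
- l row (part_id=8): no match → kept, r columns NULL.
- plus 2 unmatched r row(s), each kept with NULL l columns.
Total: 24 matched + 3 padded = 27 rows.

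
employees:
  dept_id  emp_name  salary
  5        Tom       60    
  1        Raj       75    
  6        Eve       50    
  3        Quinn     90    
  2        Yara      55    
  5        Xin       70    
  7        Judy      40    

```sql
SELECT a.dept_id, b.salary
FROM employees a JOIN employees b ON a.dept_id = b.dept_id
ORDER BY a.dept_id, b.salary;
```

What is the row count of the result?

9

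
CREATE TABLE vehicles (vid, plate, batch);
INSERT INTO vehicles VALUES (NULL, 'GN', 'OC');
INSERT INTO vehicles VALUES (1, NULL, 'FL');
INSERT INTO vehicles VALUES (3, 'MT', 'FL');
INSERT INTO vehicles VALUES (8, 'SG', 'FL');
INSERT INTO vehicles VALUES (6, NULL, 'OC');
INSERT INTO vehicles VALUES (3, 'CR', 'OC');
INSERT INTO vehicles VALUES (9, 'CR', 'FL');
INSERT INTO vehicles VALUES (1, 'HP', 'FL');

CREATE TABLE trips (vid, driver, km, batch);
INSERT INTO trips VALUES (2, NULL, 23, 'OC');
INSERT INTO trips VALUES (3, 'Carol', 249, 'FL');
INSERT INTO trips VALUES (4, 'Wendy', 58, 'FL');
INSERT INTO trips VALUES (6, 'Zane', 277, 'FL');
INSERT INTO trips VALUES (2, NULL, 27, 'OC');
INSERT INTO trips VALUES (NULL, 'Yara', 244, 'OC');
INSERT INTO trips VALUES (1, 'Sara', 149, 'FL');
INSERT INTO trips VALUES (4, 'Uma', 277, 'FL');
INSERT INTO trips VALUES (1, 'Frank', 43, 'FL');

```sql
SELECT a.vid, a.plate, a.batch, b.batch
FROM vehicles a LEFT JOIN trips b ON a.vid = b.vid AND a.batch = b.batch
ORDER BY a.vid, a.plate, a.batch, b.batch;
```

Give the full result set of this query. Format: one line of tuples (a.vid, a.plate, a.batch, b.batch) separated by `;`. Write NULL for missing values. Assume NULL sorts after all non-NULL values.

(1, HP, FL, FL); (1, HP, FL, FL); (1, NULL, FL, FL); (1, NULL, FL, FL); (3, CR, OC, NULL); (3, MT, FL, FL); (6, NULL, OC, NULL); (8, SG, FL, NULL); (9, CR, FL, NULL); (NULL, GN, OC, NULL)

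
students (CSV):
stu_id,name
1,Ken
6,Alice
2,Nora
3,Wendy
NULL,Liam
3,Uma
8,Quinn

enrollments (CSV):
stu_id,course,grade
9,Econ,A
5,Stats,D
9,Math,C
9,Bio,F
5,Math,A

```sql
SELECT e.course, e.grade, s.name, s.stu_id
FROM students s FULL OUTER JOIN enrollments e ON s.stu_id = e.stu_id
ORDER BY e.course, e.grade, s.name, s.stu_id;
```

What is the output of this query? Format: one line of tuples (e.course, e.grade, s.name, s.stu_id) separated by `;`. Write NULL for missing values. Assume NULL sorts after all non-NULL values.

(Bio, F, NULL, NULL); (Econ, A, NULL, NULL); (Math, A, NULL, NULL); (Math, C, NULL, NULL); (Stats, D, NULL, NULL); (NULL, NULL, Alice, 6); (NULL, NULL, Ken, 1); (NULL, NULL, Liam, NULL); (NULL, NULL, Nora, 2); (NULL, NULL, Quinn, 8); (NULL, NULL, Uma, 3); (NULL, NULL, Wendy, 3)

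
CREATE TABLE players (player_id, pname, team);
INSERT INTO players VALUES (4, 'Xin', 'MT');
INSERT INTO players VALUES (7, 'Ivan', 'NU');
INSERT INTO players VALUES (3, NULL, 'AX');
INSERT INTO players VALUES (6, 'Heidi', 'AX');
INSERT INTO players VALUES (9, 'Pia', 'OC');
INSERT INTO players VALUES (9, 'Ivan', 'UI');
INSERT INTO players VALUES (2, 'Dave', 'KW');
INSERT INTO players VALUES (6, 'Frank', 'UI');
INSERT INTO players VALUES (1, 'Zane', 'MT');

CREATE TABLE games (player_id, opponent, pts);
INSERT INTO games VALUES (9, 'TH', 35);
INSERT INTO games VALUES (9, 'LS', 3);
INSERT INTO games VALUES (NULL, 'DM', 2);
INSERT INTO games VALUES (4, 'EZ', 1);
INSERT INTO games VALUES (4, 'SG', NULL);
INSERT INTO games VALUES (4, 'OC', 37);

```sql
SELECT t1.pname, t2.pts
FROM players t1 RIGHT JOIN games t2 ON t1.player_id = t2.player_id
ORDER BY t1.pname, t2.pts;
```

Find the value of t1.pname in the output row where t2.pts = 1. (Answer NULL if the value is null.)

Xin

RIGHT JOIN keeps every row from `games`; unmatched rows get NULL for `players`'s columns.
Matching on t1.player_id = t2.player_id. A NULL in a compared column never satisfies the condition.
- t1[0] player_id=4 → 3 match(es) in t2 → 3 row(s).
- t1[1] player_id=7 → no match.
- t1[2] player_id=3 → no match.
- t1[3] player_id=6 → no match.
- t1[4] player_id=9 → 2 match(es) in t2 → 2 row(s).
- t1[5] player_id=9 → 2 match(es) in t2 → 2 row(s).
- t1[6] player_id=2 → no match.
- t1[7] player_id=6 → no match.
- t1[8] player_id=1 → no match.
- plus 1 unmatched t2 row(s), each kept with NULL t1 columns.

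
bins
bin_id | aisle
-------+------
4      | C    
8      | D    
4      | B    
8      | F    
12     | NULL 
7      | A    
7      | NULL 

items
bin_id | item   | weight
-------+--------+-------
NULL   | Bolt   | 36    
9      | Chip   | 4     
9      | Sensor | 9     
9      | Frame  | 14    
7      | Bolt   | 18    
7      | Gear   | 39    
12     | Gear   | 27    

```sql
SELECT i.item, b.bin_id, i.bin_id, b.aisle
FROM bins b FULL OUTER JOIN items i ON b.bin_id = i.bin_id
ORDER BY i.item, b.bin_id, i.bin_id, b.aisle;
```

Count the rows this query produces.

13

FULL OUTER JOIN keeps every row from both sides; unmatched rows get NULL for the other side's columns.
Matching on b.bin_id = i.bin_id. A NULL in a compared column never satisfies the condition.
Matched pairs: 5; unmatched b rows kept: 4; unmatched i rows kept: 4.
Total: 5 matched + 8 padded = 13 rows.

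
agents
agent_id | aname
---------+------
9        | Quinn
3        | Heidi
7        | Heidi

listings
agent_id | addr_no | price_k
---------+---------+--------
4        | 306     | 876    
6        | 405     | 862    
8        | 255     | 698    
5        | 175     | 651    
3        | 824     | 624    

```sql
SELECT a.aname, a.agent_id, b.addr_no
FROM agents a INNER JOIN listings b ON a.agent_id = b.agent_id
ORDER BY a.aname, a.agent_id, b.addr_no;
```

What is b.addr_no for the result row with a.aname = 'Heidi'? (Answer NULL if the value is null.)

824

INNER JOIN keeps only pairs where the ON condition holds.
Matching on a.agent_id = b.agent_id.
- a row (agent_id=9): no match → dropped.
- a row (agent_id=3): matches 1 b row(s) → 1 output row(s).
- a row (agent_id=7): no match → dropped.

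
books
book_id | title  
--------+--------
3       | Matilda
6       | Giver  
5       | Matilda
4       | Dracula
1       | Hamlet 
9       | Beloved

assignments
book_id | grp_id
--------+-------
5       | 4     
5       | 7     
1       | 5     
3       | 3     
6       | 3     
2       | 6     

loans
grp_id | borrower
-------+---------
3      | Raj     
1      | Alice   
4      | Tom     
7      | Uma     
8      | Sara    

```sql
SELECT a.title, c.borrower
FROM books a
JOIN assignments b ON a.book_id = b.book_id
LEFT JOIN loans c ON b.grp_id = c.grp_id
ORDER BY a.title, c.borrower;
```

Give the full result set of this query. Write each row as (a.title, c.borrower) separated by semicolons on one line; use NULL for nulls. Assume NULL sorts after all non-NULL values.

Joins associate left-to-right: books INNER JOIN assignments on book_id gives 5 intermediate row(s).
Then LEFT JOIN `loans c` on grp_id: each of those 5 rows is kept; rows whose b.grp_id has no match in c get NULL for c's columns.

(Giver, Raj); (Hamlet, NULL); (Matilda, Raj); (Matilda, Tom); (Matilda, Uma)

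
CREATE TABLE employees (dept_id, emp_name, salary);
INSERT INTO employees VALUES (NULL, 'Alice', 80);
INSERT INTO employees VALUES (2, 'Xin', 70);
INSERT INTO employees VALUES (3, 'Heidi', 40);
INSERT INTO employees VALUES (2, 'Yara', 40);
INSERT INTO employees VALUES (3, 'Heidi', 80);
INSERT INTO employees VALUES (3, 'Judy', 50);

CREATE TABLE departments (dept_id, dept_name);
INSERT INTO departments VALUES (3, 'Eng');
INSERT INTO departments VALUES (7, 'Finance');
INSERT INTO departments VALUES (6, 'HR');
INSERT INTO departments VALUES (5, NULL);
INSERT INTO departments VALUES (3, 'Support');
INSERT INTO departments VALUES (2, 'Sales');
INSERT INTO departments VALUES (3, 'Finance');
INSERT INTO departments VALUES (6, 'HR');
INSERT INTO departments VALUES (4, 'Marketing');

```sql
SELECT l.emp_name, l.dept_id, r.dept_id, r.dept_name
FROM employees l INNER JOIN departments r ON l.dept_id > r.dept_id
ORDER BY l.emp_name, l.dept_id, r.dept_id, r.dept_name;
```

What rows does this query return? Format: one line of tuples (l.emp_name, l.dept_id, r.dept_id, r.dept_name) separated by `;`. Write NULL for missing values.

INNER JOIN keeps only pairs where the ON condition holds.
Matching on l.dept_id > r.dept_id. A NULL in a compared column never satisfies the condition.
- l (dept_id=NULL) has no partner → excluded.
- l (dept_id=2) has no partner → excluded.
- l (dept_id=3) pairs with 1 row(s) of r.
- l (dept_id=2) has no partner → excluded.
- l (dept_id=3) pairs with 1 row(s) of r.
- l (dept_id=3) pairs with 1 row(s) of r.
After projecting and ordering:
l.emp_name | l.dept_id | r.dept_id | r.dept_name
Heidi | 3 | 2 | Sales
Heidi | 3 | 2 | Sales
Judy | 3 | 2 | Sales

(Heidi, 3, 2, Sales); (Heidi, 3, 2, Sales); (Judy, 3, 2, Sales)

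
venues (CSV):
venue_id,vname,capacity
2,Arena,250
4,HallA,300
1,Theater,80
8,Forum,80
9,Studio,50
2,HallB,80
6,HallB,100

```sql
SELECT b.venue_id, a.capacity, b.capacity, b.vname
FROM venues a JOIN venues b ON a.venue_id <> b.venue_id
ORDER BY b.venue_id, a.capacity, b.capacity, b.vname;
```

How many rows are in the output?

40

INNER JOIN keeps only pairs where the ON condition holds.
Matching on a.venue_id <> b.venue_id.
Matched pairs: 40.
Total: 40 rows.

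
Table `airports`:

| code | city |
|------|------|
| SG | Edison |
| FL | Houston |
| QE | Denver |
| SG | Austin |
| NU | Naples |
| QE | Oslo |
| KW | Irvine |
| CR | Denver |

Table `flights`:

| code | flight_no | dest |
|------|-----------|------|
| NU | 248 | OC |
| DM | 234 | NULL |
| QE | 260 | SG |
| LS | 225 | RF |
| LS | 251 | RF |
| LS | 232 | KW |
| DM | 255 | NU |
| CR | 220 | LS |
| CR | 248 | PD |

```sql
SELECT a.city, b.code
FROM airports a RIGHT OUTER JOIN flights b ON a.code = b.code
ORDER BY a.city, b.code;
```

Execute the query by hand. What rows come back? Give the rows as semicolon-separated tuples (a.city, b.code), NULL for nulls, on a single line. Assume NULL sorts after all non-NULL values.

(Denver, CR); (Denver, CR); (Denver, QE); (Naples, NU); (Oslo, QE); (NULL, DM); (NULL, DM); (NULL, LS); (NULL, LS); (NULL, LS)

RIGHT JOIN keeps every row from `flights`; unmatched rows get NULL for `airports`'s columns.
Matching on a.code = b.code.
- a (code=SG) has no partner in b.
- a (code=FL) has no partner in b.
- a (code=QE) pairs with 1 row(s) of b.
- a (code=SG) has no partner in b.
- a (code=NU) pairs with 1 row(s) of b.
- a (code=QE) pairs with 1 row(s) of b.
- a (code=KW) has no partner in b.
- a (code=CR) pairs with 2 row(s) of b.
- 5 b row(s) had no a match → kept, a columns NULL.
After projecting and ordering:
a.city | b.code
Denver | CR
Denver | CR
Denver | QE
Naples | NU
Oslo | QE
NULL | DM
NULL | DM
NULL | LS
NULL | LS
NULL | LS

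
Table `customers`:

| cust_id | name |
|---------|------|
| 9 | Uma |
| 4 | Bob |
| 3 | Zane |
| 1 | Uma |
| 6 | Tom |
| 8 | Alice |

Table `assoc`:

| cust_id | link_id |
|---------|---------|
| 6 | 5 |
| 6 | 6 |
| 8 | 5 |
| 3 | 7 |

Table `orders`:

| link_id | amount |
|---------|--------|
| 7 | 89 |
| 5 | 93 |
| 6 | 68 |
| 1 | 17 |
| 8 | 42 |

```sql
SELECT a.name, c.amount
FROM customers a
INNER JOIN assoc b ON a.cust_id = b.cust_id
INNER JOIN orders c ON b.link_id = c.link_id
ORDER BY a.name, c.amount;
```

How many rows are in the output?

Joins associate left-to-right: customers INNER JOIN assoc on cust_id gives 4 intermediate row(s).
Then INNER JOIN `orders c` on link_id: keep only rows whose b.link_id appears in c.
Result: 4 row(s).

4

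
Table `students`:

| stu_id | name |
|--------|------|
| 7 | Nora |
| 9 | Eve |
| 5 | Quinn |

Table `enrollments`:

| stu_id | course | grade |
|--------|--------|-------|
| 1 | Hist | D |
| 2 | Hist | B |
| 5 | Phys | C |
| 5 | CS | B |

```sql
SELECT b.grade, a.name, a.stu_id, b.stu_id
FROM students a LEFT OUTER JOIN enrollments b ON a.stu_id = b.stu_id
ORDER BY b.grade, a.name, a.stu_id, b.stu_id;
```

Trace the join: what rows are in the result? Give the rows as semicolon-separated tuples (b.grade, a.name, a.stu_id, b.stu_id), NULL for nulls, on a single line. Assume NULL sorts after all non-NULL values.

LEFT JOIN keeps every row from `students`; unmatched rows get NULL for `enrollments`'s columns.
Matching on a.stu_id = b.stu_id.
- a row (stu_id=7): no match → kept, b columns NULL.
- a row (stu_id=9): no match → kept, b columns NULL.
- a row (stu_id=5): matches 2 b row(s) → 2 output row(s).
After projecting and ordering:
b.grade | a.name | a.stu_id | b.stu_id
B | Quinn | 5 | 5
C | Quinn | 5 | 5
NULL | Eve | 9 | NULL
NULL | Nora | 7 | NULL

(B, Quinn, 5, 5); (C, Quinn, 5, 5); (NULL, Eve, 9, NULL); (NULL, Nora, 7, NULL)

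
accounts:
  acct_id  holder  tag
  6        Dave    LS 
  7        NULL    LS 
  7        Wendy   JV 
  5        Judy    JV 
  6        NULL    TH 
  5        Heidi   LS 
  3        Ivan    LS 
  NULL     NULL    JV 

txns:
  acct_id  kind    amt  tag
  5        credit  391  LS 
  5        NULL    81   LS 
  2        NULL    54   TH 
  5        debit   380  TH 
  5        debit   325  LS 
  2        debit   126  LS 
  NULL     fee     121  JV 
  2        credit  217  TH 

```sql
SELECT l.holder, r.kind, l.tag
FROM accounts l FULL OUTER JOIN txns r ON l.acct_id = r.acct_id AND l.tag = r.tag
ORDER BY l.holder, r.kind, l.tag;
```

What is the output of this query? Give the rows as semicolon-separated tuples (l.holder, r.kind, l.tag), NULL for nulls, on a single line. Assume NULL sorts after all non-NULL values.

FULL OUTER JOIN keeps every row from both sides; unmatched rows get NULL for the other side's columns.
Matching on l.acct_id = r.acct_id AND l.tag = r.tag. A NULL in a compared column never satisfies the condition.
- l (acct_id=6, tag=LS) has no partner → padded with NULL.
- l (acct_id=7, tag=LS) has no partner → padded with NULL.
- l (acct_id=7, tag=JV) has no partner → padded with NULL.
- l (acct_id=5, tag=JV) has no partner → padded with NULL.
- l (acct_id=6, tag=TH) has no partner → padded with NULL.
- l (acct_id=5, tag=LS) pairs with 3 row(s) of r.
- l (acct_id=3, tag=LS) has no partner → padded with NULL.
- l (acct_id=NULL, tag=JV) has no partner → padded with NULL.
- 5 row(s) from r found no l partner → padded with NULL.

(Dave, NULL, LS); (Heidi, credit, LS); (Heidi, debit, LS); (Heidi, NULL, LS); (Ivan, NULL, LS); (Judy, NULL, JV); (Wendy, NULL, JV); (NULL, credit, NULL); (NULL, debit, NULL); (NULL, debit, NULL); (NULL, fee, NULL); (NULL, NULL, JV); (NULL, NULL, LS); (NULL, NULL, TH); (NULL, NULL, NULL)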